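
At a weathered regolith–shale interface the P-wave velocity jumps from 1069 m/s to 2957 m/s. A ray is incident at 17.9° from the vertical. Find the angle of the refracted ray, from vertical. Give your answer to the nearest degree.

58°

sin θ₁/V₁ = sin θ₂/V₂ ⇒ sin θ₂ = 2957·sin 17.9°/1069 = 2957·0.3074/1069 = 0.8502.
θ₂ = arcsin 0.8502 = 58.23° from the normal.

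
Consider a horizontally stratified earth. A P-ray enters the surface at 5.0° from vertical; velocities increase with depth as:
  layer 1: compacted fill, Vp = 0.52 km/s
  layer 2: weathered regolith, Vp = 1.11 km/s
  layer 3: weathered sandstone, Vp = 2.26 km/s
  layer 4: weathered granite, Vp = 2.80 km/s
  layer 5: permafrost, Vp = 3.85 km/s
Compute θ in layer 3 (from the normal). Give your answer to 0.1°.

22.3°

Snell's law across each interface conserves sin θ / V, so sin θ_3 = V_3·sin θ₁/V₁.
sin θ_3 = 2.26 × sin 5.0° / 0.52 = 0.3788.
θ_3 = arcsin 0.3788 = 22.26°.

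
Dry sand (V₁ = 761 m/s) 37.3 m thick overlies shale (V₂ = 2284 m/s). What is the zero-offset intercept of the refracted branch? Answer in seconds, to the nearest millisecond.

θ_c = arcsin(V₁/V₂) = arcsin(761/2284) = 19.46°; cos θ_c = 0.9429.
tᵢ = 2h·cos θ_c / V₁ = 2·37.3·0.9429 / 761 = 0.09243 s.

0.092 s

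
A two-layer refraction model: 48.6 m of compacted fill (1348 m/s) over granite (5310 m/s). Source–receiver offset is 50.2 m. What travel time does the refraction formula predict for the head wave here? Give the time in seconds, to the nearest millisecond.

t = x/V₂ + 2h·√(V₂²−V₁²)/(V₁V₂).
√(V₂²−V₁²) = √(5310²−1348²) = 5136.0 m/s; delay term = 2·48.6·5136.0/(1348·5310) = 0.06974 s.
t = 50.2/5310 + 0.06974 = 0.07920 s.

0.079 s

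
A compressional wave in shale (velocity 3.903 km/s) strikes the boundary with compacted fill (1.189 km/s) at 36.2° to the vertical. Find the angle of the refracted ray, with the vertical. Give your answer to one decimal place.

10.4°

Snell's law: sin θ₂ = (V₂/V₁)·sin θ₁ = (1.189/3.903)·sin 36.2° = 0.1799.
θ₂ = sin⁻¹(0.1799) = 10.37° (from vertical).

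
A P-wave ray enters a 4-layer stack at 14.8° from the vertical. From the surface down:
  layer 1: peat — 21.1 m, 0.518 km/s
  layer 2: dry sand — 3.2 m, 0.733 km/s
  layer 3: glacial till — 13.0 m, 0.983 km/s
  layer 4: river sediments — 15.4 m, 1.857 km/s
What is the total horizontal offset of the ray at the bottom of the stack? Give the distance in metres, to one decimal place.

Apply Snell's law at each interface; in layer i the horizontal offset is hᵢ·tan θᵢ.
Layer 1: θ = 14.80°; offset = 21.1·tan 14.80° = 5.575 m.
Layer 2: sin θ = 0.733·sin 14.8°/0.518 = 0.3615, θ = 21.19°; offset = 3.2·tan 21.19° = 1.241 m.
Layer 3: sin θ = 0.983·sin 14.8°/0.518 = 0.4848, θ = 29.00°; offset = 13.0·tan 29.00° = 7.205 m.
Layer 4: sin θ = 1.857·sin 14.8°/0.518 = 0.9158, θ = 66.31°; offset = 15.4·tan 66.31° = 35.105 m.
Total horizontal offset = 49.125 m.

49.1 m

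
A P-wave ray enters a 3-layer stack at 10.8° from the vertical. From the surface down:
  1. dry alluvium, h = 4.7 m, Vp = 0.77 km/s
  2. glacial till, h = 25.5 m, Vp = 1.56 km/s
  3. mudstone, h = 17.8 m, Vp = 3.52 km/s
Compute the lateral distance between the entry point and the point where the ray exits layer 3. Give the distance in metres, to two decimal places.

Apply Snell's law at each interface; in layer i the horizontal offset is hᵢ·tan θᵢ.
Layer 1: θ = 10.80°; offset = 4.7·tan 10.80° = 0.8966 m.
Layer 2: sin θ = 1.56·sin 10.8°/0.77 = 0.3796, θ = 22.31°; offset = 25.5·tan 22.31° = 10.4639 m.
Layer 3: sin θ = 3.52·sin 10.8°/0.77 = 0.8566, θ = 58.94°; offset = 17.8·tan 58.94° = 29.5505 m.
Σ offsets = 40.9110 m.

40.91 m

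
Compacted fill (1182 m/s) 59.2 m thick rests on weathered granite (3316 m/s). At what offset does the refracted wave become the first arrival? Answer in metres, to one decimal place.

θ_c = arcsin(1182/3316) = 20.88°, so cos θ_c = 0.9343 and tᵢ = 2h cos θ_c/V₁ = 0.0936 s.
At crossover x/V₁ = x/V₂ + tᵢ ⇒ x = tᵢ/(1/V₁ − 1/V₂) = 0.09359/(8.4602e-04 − 3.0157e-04) = 171.90 m.

171.9 m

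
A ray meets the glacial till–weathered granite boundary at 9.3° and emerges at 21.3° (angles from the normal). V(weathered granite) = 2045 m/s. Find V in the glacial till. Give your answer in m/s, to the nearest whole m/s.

sin 9.3° = 0.1616; sin 21.3° = 0.3633.
V₁ = V₂·(sin θ₁/sin θ₂) = 2045·(0.1616/0.3633) = 909.78 m/s.

910 m/s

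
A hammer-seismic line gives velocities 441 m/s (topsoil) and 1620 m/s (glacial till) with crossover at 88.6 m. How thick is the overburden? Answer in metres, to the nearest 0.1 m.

x_cross = 2h·√((V₂+V₁)/(V₂−V₁)) → h = x_cross / (2·√((V₂+V₁)/(V₂−V₁))).
√((V₂+V₁)/(V₂−V₁)) = √((1620+441)/(1620−441)) = 1.3222.
h = 88.6 / (2·1.3222) = 33.51 m.

33.5 m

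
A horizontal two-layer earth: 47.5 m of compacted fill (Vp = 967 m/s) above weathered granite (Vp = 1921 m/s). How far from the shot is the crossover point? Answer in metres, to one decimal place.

x_cross = 2h·√((V₂+V₁)/(V₂−V₁)).
(V₂+V₁)/(V₂−V₁) = (1921+967)/(1921−967) = 3.0273; √ = 1.7399.
x_cross = 2·47.5·1.7399 = 165.29 m.

165.3 m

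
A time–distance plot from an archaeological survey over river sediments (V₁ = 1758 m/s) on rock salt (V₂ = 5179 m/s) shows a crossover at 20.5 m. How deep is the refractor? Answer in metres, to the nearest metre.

h = (x_cross/2)·√((V₂−V₁)/(V₂+V₁)).
(V₂−V₁)/(V₂+V₁) = (5179−1758)/(5179+1758) = 0.4932; √ = 0.7022.
h = (20.5/2)·0.7022 = 7.20 m.

7 m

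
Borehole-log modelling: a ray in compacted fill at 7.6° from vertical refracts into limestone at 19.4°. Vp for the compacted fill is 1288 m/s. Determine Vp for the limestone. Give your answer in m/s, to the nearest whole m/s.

Snell's law: sin 7.6°/V₁ = sin 19.4°/V₂.
V₂ = V₁·sin 19.4°/sin 7.6° = 1288 × 2.5115 = 3234.80 m/s.

3235 m/s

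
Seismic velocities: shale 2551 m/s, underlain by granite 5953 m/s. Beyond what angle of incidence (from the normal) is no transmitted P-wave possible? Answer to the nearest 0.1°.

At critical incidence the refracted ray runs along the interface (θ₂ = 90°), so sin θ_c = V₁/V₂.
θ_c = arcsin(2551/5953) = arcsin 0.4285 = 25.37°.

25.4°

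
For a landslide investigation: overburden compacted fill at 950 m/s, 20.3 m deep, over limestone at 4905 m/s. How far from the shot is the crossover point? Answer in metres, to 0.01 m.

49.40 m

x_cross = 2h·√((V₂+V₁)/(V₂−V₁)).
(V₂+V₁)/(V₂−V₁) = (4905+950)/(4905−950) = 1.4804; √ = 1.2167.
x_cross = 2·20.3·1.2167 = 49.40 m.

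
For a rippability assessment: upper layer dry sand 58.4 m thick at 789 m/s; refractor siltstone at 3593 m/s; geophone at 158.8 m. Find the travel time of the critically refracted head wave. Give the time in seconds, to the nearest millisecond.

θ_c = arcsin(V₁/V₂) = arcsin(789/3593) = 12.69°, cos θ_c = 0.9756.
Intercept time tᵢ = 2h cos θ_c / V₁ = 2·58.4·0.9756/789 = 0.14442 s.
t = x/V₂ + tᵢ = 158.8/3593 + 0.14442 = 0.18862 s.

0.189 s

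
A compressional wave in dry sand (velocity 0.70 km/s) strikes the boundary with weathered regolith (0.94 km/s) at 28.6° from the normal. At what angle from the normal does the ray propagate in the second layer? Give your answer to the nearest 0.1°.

40.0°

sin θ₁/V₁ = sin θ₂/V₂ ⇒ sin θ₂ = 0.94·sin 28.6°/0.70 = 0.94·0.4787/0.70 = 0.6428.
θ₂ = sin⁻¹(0.6428) = 40.00° (from vertical).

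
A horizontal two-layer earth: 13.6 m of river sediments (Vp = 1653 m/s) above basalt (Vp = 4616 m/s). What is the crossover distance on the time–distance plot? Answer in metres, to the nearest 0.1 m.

39.6 m

θ_c = arcsin(1653/4616) = 20.98°, so cos θ_c = 0.9337 and tᵢ = 2h cos θ_c/V₁ = 0.0154 s.
At crossover x/V₁ = x/V₂ + tᵢ ⇒ x = tᵢ/(1/V₁ − 1/V₂) = 0.01536/(6.0496e-04 − 2.1664e-04) = 39.56 m.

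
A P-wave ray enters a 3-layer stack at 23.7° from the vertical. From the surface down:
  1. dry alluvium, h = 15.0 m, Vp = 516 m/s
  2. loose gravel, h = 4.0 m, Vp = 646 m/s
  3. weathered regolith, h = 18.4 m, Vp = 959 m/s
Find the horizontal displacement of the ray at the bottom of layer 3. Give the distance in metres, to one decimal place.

29.6 m

p = sin θ₁/V₁ = sin 23.7°/516 = 7.7897e-04 s/m is conserved through the stack.
Layer 1: θ = 23.70°; offset = 15.0·tan 23.70° = 6.585 m.
Layer 2: sin θ = p·646 = 0.5032 → θ = 30.21°; offset = 4.0·tan 30.21° = 2.329 m.
Layer 3: sin θ = p·959 = 0.7470 → θ = 48.33°; offset = 18.4·tan 48.33° = 20.676 m.
Σ offsets = 29.590 m.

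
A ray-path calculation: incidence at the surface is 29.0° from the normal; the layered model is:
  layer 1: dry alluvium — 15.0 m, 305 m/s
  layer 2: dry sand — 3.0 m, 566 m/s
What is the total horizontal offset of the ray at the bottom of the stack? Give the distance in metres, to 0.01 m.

p = sin θ₁/V₁ = sin 29.0°/305 = 1.5895e-03 s/m is conserved through the stack.
Layer 1: θ = 29.00°; offset = 15.0·tan 29.00° = 8.3146 m.
Layer 2: sin θ = p·566 = 0.8997 → θ = 64.12°; offset = 3.0·tan 64.12° = 6.1826 m.
Total horizontal offset = 14.4973 m.

14.50 m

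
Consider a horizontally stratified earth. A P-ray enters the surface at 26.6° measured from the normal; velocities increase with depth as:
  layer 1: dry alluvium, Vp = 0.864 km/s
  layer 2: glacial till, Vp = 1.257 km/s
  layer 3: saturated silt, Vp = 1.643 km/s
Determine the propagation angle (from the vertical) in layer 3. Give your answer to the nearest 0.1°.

58.4°

Ray parameter p = sin 26.6° / 0.864 = 5.1824e-01 s/km.
sin θ_3 = p·V_3 = 5.1824e-01 × 1.643 = 0.8515.
θ_3 = 58.37° from the vertical.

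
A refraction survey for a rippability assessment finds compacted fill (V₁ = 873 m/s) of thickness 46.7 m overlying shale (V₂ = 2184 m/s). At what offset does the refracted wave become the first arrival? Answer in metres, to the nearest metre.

θ_c = arcsin(873/2184) = 23.56°, so cos θ_c = 0.9166 and tᵢ = 2h cos θ_c/V₁ = 0.0981 s.
At crossover x/V₁ = x/V₂ + tᵢ ⇒ x = tᵢ/(1/V₁ − 1/V₂) = 0.09807/(1.1455e-03 − 4.5788e-04) = 142.62 m.

143 m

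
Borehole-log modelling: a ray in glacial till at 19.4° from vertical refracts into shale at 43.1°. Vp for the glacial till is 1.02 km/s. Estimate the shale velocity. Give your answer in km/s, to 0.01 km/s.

2.10 km/s

Snell's law: sin 19.4°/V₁ = sin 43.1°/V₂.
V₂ = V₁·sin 43.1°/sin 19.4° = 1.02 × 2.0571 = 2.10 km/s.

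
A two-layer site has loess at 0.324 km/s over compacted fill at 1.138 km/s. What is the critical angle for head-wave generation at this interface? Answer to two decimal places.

16.54°

At critical incidence the refracted ray runs along the interface (θ₂ = 90°), so sin θ_c = V₁/V₂.
θ_c = arcsin(0.324/1.138) = arcsin 0.2847 = 16.54°.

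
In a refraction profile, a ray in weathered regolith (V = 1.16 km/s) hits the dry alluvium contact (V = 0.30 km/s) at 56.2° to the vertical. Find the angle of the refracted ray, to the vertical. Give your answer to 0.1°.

sin θ₁/V₁ = sin θ₂/V₂ ⇒ sin θ₂ = 0.30·sin 56.2°/1.16 = 0.30·0.8310/1.16 = 0.2149.
θ₂ = sin⁻¹(0.2149) = 12.41° (from vertical).

12.4°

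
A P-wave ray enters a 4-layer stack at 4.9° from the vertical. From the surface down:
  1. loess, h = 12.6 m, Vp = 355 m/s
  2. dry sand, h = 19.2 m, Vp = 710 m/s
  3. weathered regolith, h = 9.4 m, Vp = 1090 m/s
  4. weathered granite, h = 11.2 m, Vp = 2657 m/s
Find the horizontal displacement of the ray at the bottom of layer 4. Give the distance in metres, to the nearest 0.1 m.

Apply Snell's law at each interface; in layer i the horizontal offset is hᵢ·tan θᵢ.
Layer 1: θ = 4.90°; offset = 12.6·tan 4.90° = 1.080 m.
Layer 2: sin θ = 710·sin 4.9°/355 = 0.1708, θ = 9.84°; offset = 19.2·tan 9.84° = 3.329 m.
Layer 3: sin θ = 1090·sin 4.9°/355 = 0.2623, θ = 15.20°; offset = 9.4·tan 15.20° = 2.555 m.
Layer 4: sin θ = 2657·sin 4.9°/355 = 0.6393, θ = 39.74°; offset = 11.2·tan 39.74° = 9.312 m.
Σ offsets = 16.275 m.

16.3 m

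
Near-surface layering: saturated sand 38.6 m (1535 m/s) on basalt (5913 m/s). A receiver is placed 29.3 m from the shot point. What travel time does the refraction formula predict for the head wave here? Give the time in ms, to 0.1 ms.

t = x/V₂ + 2h·√(V₂²−V₁²)/(V₁V₂).
√(V₂²−V₁²) = √(5913²−1535²) = 5710.3 m/s; delay term = 2·38.6·5710.3/(1535·5913) = 0.04857 s.
t = 29.3/5913 + 0.04857 = 0.05352 s.

53.5 ms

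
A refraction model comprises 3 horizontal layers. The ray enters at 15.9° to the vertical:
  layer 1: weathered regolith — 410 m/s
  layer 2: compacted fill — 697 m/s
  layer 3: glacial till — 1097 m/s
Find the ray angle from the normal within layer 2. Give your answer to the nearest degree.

28°

Snell's law across each interface conserves sin θ / V, so sin θ_2 = V_2·sin θ₁/V₁.
sin θ_2 = 697 × sin 15.9° / 410 = 0.4657.
θ_2 = 27.76° from the vertical.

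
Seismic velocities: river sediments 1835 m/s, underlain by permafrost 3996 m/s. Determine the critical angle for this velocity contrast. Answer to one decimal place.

At critical incidence the refracted ray runs along the interface (θ₂ = 90°), so sin θ_c = V₁/V₂.
θ_c = arcsin(1835/3996) = arcsin 0.4592 = 27.34°.

27.3°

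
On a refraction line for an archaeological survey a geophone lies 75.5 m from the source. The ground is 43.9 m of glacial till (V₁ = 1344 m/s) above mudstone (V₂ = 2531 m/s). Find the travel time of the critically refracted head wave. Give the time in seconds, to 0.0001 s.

0.0852 s

t = x/V₂ + 2h·√(V₂²−V₁²)/(V₁V₂).
√(V₂²−V₁²) = √(2531²−1344²) = 2144.7 m/s; delay term = 2·43.9·2144.7/(1344·2531) = 0.05536 s.
t = 75.5/2531 + 0.05536 = 0.08519 s.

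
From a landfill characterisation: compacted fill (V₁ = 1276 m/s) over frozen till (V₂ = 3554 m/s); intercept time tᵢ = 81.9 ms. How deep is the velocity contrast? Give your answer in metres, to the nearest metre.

56 m

h = tᵢ·V₁·V₂ / (2·√(V₂²−V₁²)).
√(V₂²−V₁²) = √(3554² − 1276²) = 3317.0 m/s.
h = 0.0819 s × 1276 × 3554 / (2 × 3317.0) = 55.98 m.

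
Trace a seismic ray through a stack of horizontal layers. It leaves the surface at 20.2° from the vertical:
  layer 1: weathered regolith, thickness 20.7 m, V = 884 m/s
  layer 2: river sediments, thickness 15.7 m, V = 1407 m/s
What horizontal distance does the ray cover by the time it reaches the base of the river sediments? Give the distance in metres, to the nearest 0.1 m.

p = sin θ₁/V₁ = sin 20.2°/884 = 3.9061e-04 s/m is conserved through the stack.
Layer 1: θ = 20.20°; offset = 20.7·tan 20.20° = 7.616 m.
Layer 2: sin θ = p·1407 = 0.5496 → θ = 33.34°; offset = 15.7·tan 33.34° = 10.328 m.
Total horizontal offset = 17.944 m.

17.9 m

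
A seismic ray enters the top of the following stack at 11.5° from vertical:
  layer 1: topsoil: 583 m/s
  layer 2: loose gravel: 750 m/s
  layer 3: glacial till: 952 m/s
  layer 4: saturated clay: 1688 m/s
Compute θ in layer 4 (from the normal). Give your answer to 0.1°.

Ray parameter p = sin 11.5° / 583 = 3.4197e-04 s/m.
sin θ_4 = p·V_4 = 3.4197e-04 × 1688 = 0.5772.
θ_4 = 35.26° from the vertical.

35.3°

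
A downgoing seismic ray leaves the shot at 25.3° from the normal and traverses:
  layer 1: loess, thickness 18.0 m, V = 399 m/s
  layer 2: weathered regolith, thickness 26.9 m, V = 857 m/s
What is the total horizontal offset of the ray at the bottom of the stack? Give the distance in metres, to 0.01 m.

Ray parameter p = sin 25.3° / 399 m/s = 1.0711e-03 s/m.
Layer 1: θ = 25.30°; offset = 18.0·tan 25.30° = 8.5086 m.
Layer 2: sin θ = p·857 = 0.9179 → θ = 66.62°; offset = 26.9·tan 66.62° = 62.2286 m.
Summing the layer offsets gives 70.7372 m.

70.74 m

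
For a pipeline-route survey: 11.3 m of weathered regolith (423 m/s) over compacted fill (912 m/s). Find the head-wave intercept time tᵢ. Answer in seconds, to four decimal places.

0.0473 s

tᵢ = 2h·√(V₂²−V₁²)/(V₁V₂).
√(V₂²−V₁²) = √(912²−423²) = 808.0 m/s.
tᵢ = 2·11.3·808.0/(423·912) = 0.04733 s.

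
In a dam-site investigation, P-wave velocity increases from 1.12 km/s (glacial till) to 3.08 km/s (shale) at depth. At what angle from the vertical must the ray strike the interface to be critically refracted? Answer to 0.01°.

Critical incidence: sin θ_c = V₁/V₂ = 1.12/3.08 = 0.3636.
θ_c = arcsin 0.3636 = 21.32°.

21.32°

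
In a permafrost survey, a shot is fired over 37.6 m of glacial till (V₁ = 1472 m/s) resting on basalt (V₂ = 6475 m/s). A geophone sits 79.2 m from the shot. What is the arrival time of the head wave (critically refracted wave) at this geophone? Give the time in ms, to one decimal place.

62.0 ms

θ_c = arcsin(V₁/V₂) = arcsin(1472/6475) = 13.14°, cos θ_c = 0.9738.
Intercept time tᵢ = 2h cos θ_c / V₁ = 2·37.6·0.9738/1472 = 0.04975 s.
t = x/V₂ + tᵢ = 79.2/6475 + 0.04975 = 0.06198 s.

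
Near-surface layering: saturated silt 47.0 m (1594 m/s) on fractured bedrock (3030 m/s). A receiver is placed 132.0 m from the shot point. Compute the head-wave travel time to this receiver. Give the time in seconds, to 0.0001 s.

t = x/V₂ + 2h·√(V₂²−V₁²)/(V₁V₂).
√(V₂²−V₁²) = √(3030²−1594²) = 2576.8 m/s; delay term = 2·47.0·2576.8/(1594·3030) = 0.05015 s.
t = 132.0/3030 + 0.05015 = 0.09372 s.

0.0937 s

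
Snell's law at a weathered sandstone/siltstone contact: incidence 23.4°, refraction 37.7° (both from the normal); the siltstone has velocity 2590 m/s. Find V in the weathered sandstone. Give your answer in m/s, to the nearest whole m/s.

Snell's law: sin 23.4°/V₁ = sin 37.7°/V₂.
V₁ = V₂·sin 23.4°/sin 37.7° = 2590 × 0.6494 = 1682.04 m/s.

1682 m/s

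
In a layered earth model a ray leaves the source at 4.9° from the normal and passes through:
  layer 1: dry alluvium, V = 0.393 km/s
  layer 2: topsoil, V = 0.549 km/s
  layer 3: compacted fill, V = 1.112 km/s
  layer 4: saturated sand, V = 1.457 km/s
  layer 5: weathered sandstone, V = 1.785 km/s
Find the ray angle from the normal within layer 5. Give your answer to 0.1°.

22.8°

Snell's law across each interface conserves sin θ / V, so sin θ_5 = V_5·sin θ₁/V₁.
sin θ_5 = 1.785 × sin 4.9° / 0.393 = 0.3880.
θ_5 = arcsin 0.3880 = 22.83°.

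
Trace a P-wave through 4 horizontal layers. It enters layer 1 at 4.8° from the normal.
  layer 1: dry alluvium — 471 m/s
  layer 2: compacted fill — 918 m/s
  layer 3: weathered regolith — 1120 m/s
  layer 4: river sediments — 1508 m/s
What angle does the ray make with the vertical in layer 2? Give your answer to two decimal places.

Snell's law across each interface conserves sin θ / V, so sin θ_2 = V_2·sin θ₁/V₁.
sin θ_2 = 918 × sin 4.8° / 471 = 0.1631.
θ_2 = 9.39° from the vertical.

9.39°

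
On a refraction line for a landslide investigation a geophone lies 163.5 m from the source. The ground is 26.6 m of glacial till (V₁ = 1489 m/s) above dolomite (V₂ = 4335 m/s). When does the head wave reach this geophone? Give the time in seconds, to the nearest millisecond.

θ_c = arcsin(V₁/V₂) = arcsin(1489/4335) = 20.09°, cos θ_c = 0.9392.
Intercept time tᵢ = 2h cos θ_c / V₁ = 2·26.6·0.9392/1489 = 0.03355 s.
t = x/V₂ + tᵢ = 163.5/4335 + 0.03355 = 0.07127 s.

0.071 s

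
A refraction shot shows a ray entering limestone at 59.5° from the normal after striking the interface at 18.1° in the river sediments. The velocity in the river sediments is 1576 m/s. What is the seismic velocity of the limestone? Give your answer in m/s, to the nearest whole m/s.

4371 m/s

Snell's law: sin 18.1°/V₁ = sin 59.5°/V₂.
V₂ = V₁·sin 59.5°/sin 18.1° = 1576 × 2.7734 = 4370.87 m/s.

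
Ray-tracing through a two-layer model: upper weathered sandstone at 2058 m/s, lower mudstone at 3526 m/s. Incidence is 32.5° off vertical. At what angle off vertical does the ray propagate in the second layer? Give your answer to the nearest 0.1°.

67.0°

sin θ₁/V₁ = sin θ₂/V₂ ⇒ sin θ₂ = 3526·sin 32.5°/2058 = 3526·0.5373/2058 = 0.9206.
θ₂ = arcsin 0.9206 = 67.01° from the normal.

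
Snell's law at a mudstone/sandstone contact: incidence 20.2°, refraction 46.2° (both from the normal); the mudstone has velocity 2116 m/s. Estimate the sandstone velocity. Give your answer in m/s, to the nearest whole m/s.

sin 20.2° = 0.3453; sin 46.2° = 0.7218.
V₂ = V₁·(sin θ₂/sin θ₁) = 2116·(0.7218/0.3453) = 4422.97 m/s.

4423 m/s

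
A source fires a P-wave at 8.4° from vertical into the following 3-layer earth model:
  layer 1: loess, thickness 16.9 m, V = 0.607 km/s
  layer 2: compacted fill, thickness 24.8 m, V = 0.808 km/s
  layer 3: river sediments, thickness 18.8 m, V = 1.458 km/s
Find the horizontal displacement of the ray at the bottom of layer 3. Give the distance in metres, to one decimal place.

p = sin θ₁/V₁ = sin 8.4°/0.607 = 2.4066e-01 s/km is conserved through the stack.
Layer 1: θ = 8.40°; offset = 16.9·tan 8.40° = 2.496 m.
Layer 2: sin θ = p·0.808 = 0.1945 → θ = 11.21°; offset = 24.8·tan 11.21° = 4.916 m.
Layer 3: sin θ = p·1.458 = 0.3509 → θ = 20.54°; offset = 18.8·tan 20.54° = 7.045 m.
Σ offsets = 14.457 m.

14.5 m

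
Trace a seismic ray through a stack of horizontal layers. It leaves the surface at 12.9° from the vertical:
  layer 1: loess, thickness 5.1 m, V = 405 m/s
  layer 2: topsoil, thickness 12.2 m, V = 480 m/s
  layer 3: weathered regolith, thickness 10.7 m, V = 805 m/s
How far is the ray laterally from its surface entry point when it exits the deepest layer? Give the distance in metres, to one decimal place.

9.8 m

Apply Snell's law at each interface; in layer i the horizontal offset is hᵢ·tan θᵢ.
Layer 1: θ = 12.90°; offset = 5.1·tan 12.90° = 1.168 m.
Layer 2: sin θ = 480·sin 12.9°/405 = 0.2646, θ = 15.34°; offset = 12.2·tan 15.34° = 3.347 m.
Layer 3: sin θ = 805·sin 12.9°/405 = 0.4437, θ = 26.34°; offset = 10.7·tan 26.34° = 5.298 m.
Summing the layer offsets gives 9.814 m.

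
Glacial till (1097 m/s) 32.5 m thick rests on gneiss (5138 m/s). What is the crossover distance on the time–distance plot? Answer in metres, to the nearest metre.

81 m

x_cross = 2h·√((V₂+V₁)/(V₂−V₁)).
(V₂+V₁)/(V₂−V₁) = (5138+1097)/(5138−1097) = 1.5429; √ = 1.2421.
x_cross = 2·32.5·1.2421 = 80.74 m.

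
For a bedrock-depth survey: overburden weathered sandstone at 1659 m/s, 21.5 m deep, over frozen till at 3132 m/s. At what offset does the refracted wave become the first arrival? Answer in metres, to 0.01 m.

θ_c = arcsin(1659/3132) = 31.98°, so cos θ_c = 0.8482 and tᵢ = 2h cos θ_c/V₁ = 0.0220 s.
At crossover x/V₁ = x/V₂ + tᵢ ⇒ x = tᵢ/(1/V₁ − 1/V₂) = 0.02198/(6.0277e-04 − 3.1928e-04) = 77.55 m.

77.55 m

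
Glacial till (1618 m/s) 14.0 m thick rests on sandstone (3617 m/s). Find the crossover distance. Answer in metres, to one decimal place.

θ_c = arcsin(1618/3617) = 26.57°, so cos θ_c = 0.8944 and tᵢ = 2h cos θ_c/V₁ = 0.0155 s.
At crossover x/V₁ = x/V₂ + tᵢ ⇒ x = tᵢ/(1/V₁ − 1/V₂) = 0.01548/(6.1805e-04 − 2.7647e-04) = 45.31 m.

45.3 m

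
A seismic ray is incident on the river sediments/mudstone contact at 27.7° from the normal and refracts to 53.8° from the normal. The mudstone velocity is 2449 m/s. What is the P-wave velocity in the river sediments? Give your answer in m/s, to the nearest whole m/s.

1411 m/s

sin 27.7° = 0.4648; sin 53.8° = 0.8070.
V₁ = V₂·(sin θ₁/sin θ₂) = 2449·(0.4648/0.8070) = 1410.72 m/s.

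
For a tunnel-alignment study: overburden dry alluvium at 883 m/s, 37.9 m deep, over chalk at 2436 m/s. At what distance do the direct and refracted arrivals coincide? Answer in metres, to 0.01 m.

110.81 m

x_cross = 2h·√((V₂+V₁)/(V₂−V₁)).
(V₂+V₁)/(V₂−V₁) = (2436+883)/(2436−883) = 2.1372; √ = 1.4619.
x_cross = 2·37.9·1.4619 = 110.81 m.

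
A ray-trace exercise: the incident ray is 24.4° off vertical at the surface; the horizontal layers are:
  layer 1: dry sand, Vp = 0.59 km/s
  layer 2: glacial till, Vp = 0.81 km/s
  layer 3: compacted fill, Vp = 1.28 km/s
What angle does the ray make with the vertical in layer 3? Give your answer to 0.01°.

63.67°

Ray parameter p = sin 24.4° / 0.59 = 7.0018e-01 s/km.
sin θ_3 = p·V_3 = 7.0018e-01 × 1.28 = 0.8962.
θ_3 = 63.67° from the vertical.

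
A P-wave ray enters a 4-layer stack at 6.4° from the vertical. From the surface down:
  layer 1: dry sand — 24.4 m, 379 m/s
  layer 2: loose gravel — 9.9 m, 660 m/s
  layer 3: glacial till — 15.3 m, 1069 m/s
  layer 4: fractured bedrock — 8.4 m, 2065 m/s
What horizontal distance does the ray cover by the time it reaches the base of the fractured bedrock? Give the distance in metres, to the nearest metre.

16 m

Ray parameter p = sin 6.4° / 379 m/s = 2.9411e-04 s/m.
Layer 1: θ = 6.40°; offset = 24.4·tan 6.40° = 2.737 m.
Layer 2: sin θ = p·660 = 0.1941 → θ = 11.19°; offset = 9.9·tan 11.19° = 1.959 m.
Layer 3: sin θ = p·1069 = 0.3144 → θ = 18.33°; offset = 15.3·tan 18.33° = 5.067 m.
Layer 4: sin θ = p·2065 = 0.6073 → θ = 37.40°; offset = 8.4·tan 37.40° = 6.422 m.
Summing the layer offsets gives 16.185 m.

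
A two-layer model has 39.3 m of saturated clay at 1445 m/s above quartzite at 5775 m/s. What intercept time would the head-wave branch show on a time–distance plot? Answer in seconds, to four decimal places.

0.0527 s

θ_c = arcsin(V₁/V₂) = arcsin(1445/5775) = 14.49°; cos θ_c = 0.9682.
tᵢ = 2h·cos θ_c / V₁ = 2·39.3·0.9682 / 1445 = 0.05266 s.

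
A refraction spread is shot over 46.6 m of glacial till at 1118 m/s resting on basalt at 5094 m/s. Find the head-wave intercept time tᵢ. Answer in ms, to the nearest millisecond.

81 ms

tᵢ = 2h·√(V₂²−V₁²)/(V₁V₂).
√(V₂²−V₁²) = √(5094²−1118²) = 4969.8 m/s.
tᵢ = 2·46.6·4969.8/(1118·5094) = 0.08133 s.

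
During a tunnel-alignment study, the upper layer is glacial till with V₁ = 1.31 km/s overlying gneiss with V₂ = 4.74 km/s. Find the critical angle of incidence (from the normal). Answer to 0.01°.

At critical incidence the refracted ray runs along the interface (θ₂ = 90°), so sin θ_c = V₁/V₂.
θ_c = arcsin(1.31/4.74) = arcsin 0.2764 = 16.04°.

16.04°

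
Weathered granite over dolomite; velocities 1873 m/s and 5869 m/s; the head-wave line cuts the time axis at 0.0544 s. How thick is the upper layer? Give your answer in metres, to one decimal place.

53.8 m

h = tᵢ·V₁·V₂ / (2·√(V₂²−V₁²)).
√(V₂²−V₁²) = √(5869² − 1873²) = 5562.1 m/s.
h = 0.0544 s × 1873 × 5869 / (2 × 5562.1) = 53.76 m.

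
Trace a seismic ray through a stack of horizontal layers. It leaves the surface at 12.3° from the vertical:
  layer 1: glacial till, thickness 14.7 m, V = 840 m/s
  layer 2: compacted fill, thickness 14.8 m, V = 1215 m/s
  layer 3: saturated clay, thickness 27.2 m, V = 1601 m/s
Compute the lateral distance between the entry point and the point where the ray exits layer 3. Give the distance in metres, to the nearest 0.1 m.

20.1 m

Apply Snell's law at each interface; in layer i the horizontal offset is hᵢ·tan θᵢ.
Layer 1: θ = 12.30°; offset = 14.7·tan 12.30° = 3.205 m.
Layer 2: sin θ = 1215·sin 12.3°/840 = 0.3081, θ = 17.95°; offset = 14.8·tan 17.95° = 4.794 m.
Layer 3: sin θ = 1601·sin 12.3°/840 = 0.4060, θ = 23.96°; offset = 27.2·tan 23.96° = 12.085 m.
Total horizontal offset = 20.084 m.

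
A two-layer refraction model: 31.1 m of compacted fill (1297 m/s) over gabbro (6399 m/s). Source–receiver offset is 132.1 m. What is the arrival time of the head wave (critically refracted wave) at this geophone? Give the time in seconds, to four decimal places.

0.0676 s

θ_c = arcsin(V₁/V₂) = arcsin(1297/6399) = 11.69°, cos θ_c = 0.9792.
Intercept time tᵢ = 2h cos θ_c / V₁ = 2·31.1·0.9792/1297 = 0.04696 s.
t = x/V₂ + tᵢ = 132.1/6399 + 0.04696 = 0.06761 s.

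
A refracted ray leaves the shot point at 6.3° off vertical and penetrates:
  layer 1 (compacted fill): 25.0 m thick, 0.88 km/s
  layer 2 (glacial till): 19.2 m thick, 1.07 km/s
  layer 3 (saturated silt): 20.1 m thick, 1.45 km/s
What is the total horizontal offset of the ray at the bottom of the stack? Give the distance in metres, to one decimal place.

Apply Snell's law at each interface; in layer i the horizontal offset is hᵢ·tan θᵢ.
Layer 1: θ = 6.30°; offset = 25.0·tan 6.30° = 2.760 m.
Layer 2: sin θ = 1.07·sin 6.3°/0.88 = 0.1334, θ = 7.67°; offset = 19.2·tan 7.67° = 2.585 m.
Layer 3: sin θ = 1.45·sin 6.3°/0.88 = 0.1808, θ = 10.42°; offset = 20.1·tan 10.42° = 3.695 m.
Σ offsets = 9.040 m.

9.0 m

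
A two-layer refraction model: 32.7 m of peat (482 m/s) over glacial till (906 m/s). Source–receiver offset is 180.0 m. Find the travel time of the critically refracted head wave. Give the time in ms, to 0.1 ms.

θ_c = arcsin(V₁/V₂) = arcsin(482/906) = 32.14°, cos θ_c = 0.8467.
Intercept time tᵢ = 2h cos θ_c / V₁ = 2·32.7·0.8467/482 = 0.11489 s.
t = x/V₂ + tᵢ = 180.0/906 + 0.11489 = 0.31356 s.

313.6 ms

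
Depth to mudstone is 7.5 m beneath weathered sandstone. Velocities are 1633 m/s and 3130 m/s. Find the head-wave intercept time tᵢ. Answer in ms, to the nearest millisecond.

8 ms

θ_c = arcsin(V₁/V₂) = arcsin(1633/3130) = 31.45°; cos θ_c = 0.8531.
tᵢ = 2h·cos θ_c / V₁ = 2·7.5·0.8531 / 1633 = 0.00784 s.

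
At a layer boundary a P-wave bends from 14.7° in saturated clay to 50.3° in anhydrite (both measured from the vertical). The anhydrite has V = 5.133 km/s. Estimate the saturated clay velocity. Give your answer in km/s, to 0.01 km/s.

sin 14.7° = 0.2538; sin 50.3° = 0.7694.
V₁ = V₂·(sin θ₁/sin θ₂) = 5.133·(0.2538/0.7694) = 1.69 km/s.

1.69 km/s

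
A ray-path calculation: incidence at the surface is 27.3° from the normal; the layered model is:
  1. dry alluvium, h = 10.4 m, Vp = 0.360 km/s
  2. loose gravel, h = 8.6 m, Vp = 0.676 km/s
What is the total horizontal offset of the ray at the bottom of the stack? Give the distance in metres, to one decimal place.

19.9 m

Ray parameter p = sin 27.3° / 0.360 km/s = 1.2740e+00 s/km.
Layer 1: θ = 27.30°; offset = 10.4·tan 27.30° = 5.368 m.
Layer 2: sin θ = p·0.676 = 0.8612 → θ = 59.46°; offset = 8.6·tan 59.46° = 14.574 m.
Summing the layer offsets gives 19.942 m.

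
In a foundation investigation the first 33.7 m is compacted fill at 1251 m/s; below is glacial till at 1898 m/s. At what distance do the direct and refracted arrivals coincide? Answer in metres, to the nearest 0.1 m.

148.7 m

x_cross = 2h·√((V₂+V₁)/(V₂−V₁)).
(V₂+V₁)/(V₂−V₁) = (1898+1251)/(1898−1251) = 4.8671; √ = 2.2061.
x_cross = 2·33.7·2.2061 = 148.69 m.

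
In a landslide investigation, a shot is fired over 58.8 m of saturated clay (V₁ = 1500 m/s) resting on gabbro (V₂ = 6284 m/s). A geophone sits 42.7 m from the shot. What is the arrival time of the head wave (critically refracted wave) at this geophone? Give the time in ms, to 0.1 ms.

82.9 ms

t = x/V₂ + 2h·√(V₂²−V₁²)/(V₁V₂).
√(V₂²−V₁²) = √(6284²−1500²) = 6102.3 m/s; delay term = 2·58.8·6102.3/(1500·6284) = 0.07613 s.
t = 42.7/6284 + 0.07613 = 0.08293 s.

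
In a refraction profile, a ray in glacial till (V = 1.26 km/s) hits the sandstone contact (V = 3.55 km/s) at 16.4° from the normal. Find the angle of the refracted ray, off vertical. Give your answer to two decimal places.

sin θ₁/V₁ = sin θ₂/V₂ ⇒ sin θ₂ = 3.55·sin 16.4°/1.26 = 3.55·0.2823/1.26 = 0.7955.
θ₂ = sin⁻¹(0.7955) = 52.70° (from vertical).

52.70°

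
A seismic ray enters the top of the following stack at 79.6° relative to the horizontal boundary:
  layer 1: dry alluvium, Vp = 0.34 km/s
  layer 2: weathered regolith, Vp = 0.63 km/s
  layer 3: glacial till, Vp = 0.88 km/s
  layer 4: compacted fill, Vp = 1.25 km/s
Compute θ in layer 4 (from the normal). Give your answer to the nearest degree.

From the normal: θ₁ = 90° − 79.6° = 10.4°.
Snell's law across each interface conserves sin θ / V, so sin θ_4 = V_4·sin θ₁/V₁.
sin θ_4 = 1.25 × sin 10.4° / 0.34 = 0.6637.
θ_4 = arcsin 0.6637 = 41.58°.

42°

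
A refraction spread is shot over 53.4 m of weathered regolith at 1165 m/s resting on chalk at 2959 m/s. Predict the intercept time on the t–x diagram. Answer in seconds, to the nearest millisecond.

0.084 s

θ_c = arcsin(V₁/V₂) = arcsin(1165/2959) = 23.19°; cos θ_c = 0.9192.
tᵢ = 2h·cos θ_c / V₁ = 2·53.4·0.9192 / 1165 = 0.08427 s.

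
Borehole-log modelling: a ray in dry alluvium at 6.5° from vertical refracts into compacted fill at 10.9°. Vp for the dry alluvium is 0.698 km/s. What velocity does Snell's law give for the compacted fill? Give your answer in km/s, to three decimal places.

Snell's law: sin 6.5°/V₁ = sin 10.9°/V₂.
V₂ = V₁·sin 10.9°/sin 6.5° = 0.698 × 1.6704 = 1.166 km/s.

1.166 km/s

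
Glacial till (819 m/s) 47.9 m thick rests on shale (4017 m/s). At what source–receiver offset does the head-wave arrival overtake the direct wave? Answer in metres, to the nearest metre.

x_cross = 2h·√((V₂+V₁)/(V₂−V₁)).
(V₂+V₁)/(V₂−V₁) = (4017+819)/(4017−819) = 1.5122; √ = 1.2297.
x_cross = 2·47.9·1.2297 = 117.81 m.

118 m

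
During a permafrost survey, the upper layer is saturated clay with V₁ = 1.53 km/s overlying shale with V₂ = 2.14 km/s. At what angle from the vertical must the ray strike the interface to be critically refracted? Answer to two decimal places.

Critical incidence: sin θ_c = V₁/V₂ = 1.53/2.14 = 0.7150.
θ_c = arcsin 0.7150 = 45.64°.

45.64°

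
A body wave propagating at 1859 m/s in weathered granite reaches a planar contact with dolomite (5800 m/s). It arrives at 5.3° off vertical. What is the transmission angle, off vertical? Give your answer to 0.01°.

sin θ₁/V₁ = sin θ₂/V₂ ⇒ sin θ₂ = 5800·sin 5.3°/1859 = 5800·0.0924/1859 = 0.2882.
θ₂ = arcsin 0.2882 = 16.75° from the normal.

16.75°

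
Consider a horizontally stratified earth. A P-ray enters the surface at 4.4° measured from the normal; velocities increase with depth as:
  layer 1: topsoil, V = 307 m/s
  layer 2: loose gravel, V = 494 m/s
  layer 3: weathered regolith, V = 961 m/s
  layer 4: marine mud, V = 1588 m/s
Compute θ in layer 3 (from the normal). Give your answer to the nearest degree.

Snell's law across each interface conserves sin θ / V, so sin θ_3 = V_3·sin θ₁/V₁.
sin θ_3 = 961 × sin 4.4° / 307 = 0.2402.
θ_3 = 13.90° from the vertical.

14°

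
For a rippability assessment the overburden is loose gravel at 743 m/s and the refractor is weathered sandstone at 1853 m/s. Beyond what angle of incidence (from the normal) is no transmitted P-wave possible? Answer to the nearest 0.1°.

At critical incidence the refracted ray runs along the interface (θ₂ = 90°), so sin θ_c = V₁/V₂.
θ_c = arcsin(743/1853) = arcsin 0.4010 = 23.64°.

23.6°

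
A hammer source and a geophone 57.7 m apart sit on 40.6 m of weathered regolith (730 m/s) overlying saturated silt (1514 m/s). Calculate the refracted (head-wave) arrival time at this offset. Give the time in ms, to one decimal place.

θ_c = arcsin(V₁/V₂) = arcsin(730/1514) = 28.83°, cos θ_c = 0.8761.
Intercept time tᵢ = 2h cos θ_c / V₁ = 2·40.6·0.8761/730 = 0.09745 s.
t = x/V₂ + tᵢ = 57.7/1514 + 0.09745 = 0.13556 s.

135.6 ms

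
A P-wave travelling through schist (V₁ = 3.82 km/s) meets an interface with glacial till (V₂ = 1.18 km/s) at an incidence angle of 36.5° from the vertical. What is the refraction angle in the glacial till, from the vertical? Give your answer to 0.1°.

sin θ₁/V₁ = sin θ₂/V₂ ⇒ sin θ₂ = 1.18·sin 36.5°/3.82 = 1.18·0.5948/3.82 = 0.1837.
θ₂ = arcsin 0.1837 = 10.59° from the normal.

10.6°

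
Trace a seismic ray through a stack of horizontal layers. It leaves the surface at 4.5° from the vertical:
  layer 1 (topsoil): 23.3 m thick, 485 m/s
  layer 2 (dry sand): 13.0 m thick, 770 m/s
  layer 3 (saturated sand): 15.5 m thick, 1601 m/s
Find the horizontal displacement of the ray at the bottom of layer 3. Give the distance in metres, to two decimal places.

p = sin θ₁/V₁ = sin 4.5°/485 = 1.6177e-04 s/m is conserved through the stack.
Layer 1: θ = 4.50°; offset = 23.3·tan 4.50° = 1.8337 m.
Layer 2: sin θ = p·770 = 0.1246 → θ = 7.16°; offset = 13.0·tan 7.16° = 1.6320 m.
Layer 3: sin θ = p·1601 = 0.2590 → θ = 15.01°; offset = 15.5·tan 15.01° = 4.1563 m.
Σ offsets = 7.6220 m.

7.62 m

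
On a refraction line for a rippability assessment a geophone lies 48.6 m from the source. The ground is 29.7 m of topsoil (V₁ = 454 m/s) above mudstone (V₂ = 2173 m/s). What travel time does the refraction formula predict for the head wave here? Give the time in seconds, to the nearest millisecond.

t = x/V₂ + 2h·√(V₂²−V₁²)/(V₁V₂).
√(V₂²−V₁²) = √(2173²−454²) = 2125.0 m/s; delay term = 2·29.7·2125.0/(454·2173) = 0.12795 s.
t = 48.6/2173 + 0.12795 = 0.15031 s.

0.150 s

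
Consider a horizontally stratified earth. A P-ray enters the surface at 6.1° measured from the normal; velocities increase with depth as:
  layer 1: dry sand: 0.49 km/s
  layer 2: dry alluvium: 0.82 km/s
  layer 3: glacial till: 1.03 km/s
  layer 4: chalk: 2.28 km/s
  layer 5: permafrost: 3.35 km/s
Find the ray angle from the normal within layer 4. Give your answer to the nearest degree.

30°

Ray parameter p = sin 6.1° / 0.49 = 2.1687e-01 s/km.
sin θ_4 = p·V_4 = 2.1687e-01 × 2.28 = 0.4945.
θ_4 = 29.63° from the vertical.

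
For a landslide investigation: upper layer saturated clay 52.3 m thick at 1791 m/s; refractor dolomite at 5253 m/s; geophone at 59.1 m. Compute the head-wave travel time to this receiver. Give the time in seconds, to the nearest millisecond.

0.066 s

θ_c = arcsin(V₁/V₂) = arcsin(1791/5253) = 19.93°, cos θ_c = 0.9401.
Intercept time tᵢ = 2h cos θ_c / V₁ = 2·52.3·0.9401/1791 = 0.05490 s.
t = x/V₂ + tᵢ = 59.1/5253 + 0.05490 = 0.06615 s.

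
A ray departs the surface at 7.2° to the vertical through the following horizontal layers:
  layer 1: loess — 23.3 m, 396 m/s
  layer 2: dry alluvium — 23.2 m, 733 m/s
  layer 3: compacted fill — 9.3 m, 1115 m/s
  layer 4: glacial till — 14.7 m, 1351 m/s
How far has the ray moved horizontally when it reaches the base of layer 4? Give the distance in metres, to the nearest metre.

p = sin θ₁/V₁ = sin 7.2°/396 = 3.1650e-04 s/m is conserved through the stack.
Layer 1: θ = 7.20°; offset = 23.3·tan 7.20° = 2.943 m.
Layer 2: sin θ = p·733 = 0.2320 → θ = 13.41°; offset = 23.2·tan 13.41° = 5.533 m.
Layer 3: sin θ = p·1115 = 0.3529 → θ = 20.66°; offset = 9.3·tan 20.66° = 3.508 m.
Layer 4: sin θ = p·1351 = 0.4276 → θ = 25.31°; offset = 14.7·tan 25.31° = 6.953 m.
Total horizontal offset = 18.938 m.

19 m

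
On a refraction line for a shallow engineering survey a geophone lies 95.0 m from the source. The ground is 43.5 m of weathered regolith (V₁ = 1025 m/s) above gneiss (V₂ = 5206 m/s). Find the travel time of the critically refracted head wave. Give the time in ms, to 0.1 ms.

101.5 ms

θ_c = arcsin(V₁/V₂) = arcsin(1025/5206) = 11.36°, cos θ_c = 0.9804.
Intercept time tᵢ = 2h cos θ_c / V₁ = 2·43.5·0.9804/1025 = 0.08322 s.
t = x/V₂ + tᵢ = 95.0/5206 + 0.08322 = 0.10146 s.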